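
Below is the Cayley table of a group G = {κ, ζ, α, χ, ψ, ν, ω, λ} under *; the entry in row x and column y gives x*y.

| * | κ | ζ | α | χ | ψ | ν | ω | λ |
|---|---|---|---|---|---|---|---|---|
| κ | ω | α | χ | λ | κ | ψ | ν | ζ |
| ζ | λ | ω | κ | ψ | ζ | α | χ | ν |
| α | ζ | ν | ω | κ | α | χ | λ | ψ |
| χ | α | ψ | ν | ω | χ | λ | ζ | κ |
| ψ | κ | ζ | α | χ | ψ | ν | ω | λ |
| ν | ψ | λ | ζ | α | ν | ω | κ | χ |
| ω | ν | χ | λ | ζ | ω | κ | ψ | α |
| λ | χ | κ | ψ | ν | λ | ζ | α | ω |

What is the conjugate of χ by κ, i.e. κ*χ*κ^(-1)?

The identity is ψ. In row κ, the entry ψ sits in column ν, so κ^(-1) = ν.
κ*χ = λ
λ*ν = ζ

ζ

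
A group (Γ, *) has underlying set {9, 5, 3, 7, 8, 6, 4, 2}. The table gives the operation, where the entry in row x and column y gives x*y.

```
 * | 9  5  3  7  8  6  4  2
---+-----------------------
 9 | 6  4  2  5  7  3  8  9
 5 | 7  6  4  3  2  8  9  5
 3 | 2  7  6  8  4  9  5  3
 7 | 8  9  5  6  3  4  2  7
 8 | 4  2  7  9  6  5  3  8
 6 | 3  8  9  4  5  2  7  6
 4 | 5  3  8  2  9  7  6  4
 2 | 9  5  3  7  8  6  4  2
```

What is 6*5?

Read row 6, column 5: 6*5 = 8.
(Structurally, Γ here is isomorphic to the quaternion group Q_8.)

8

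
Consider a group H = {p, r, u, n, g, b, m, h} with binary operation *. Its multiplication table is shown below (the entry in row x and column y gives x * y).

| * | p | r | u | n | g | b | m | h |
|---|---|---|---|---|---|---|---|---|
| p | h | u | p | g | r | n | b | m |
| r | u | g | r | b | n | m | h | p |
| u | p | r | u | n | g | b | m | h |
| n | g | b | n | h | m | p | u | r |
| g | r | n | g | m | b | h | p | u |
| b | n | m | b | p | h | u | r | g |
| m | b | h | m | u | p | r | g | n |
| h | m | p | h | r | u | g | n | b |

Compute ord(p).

8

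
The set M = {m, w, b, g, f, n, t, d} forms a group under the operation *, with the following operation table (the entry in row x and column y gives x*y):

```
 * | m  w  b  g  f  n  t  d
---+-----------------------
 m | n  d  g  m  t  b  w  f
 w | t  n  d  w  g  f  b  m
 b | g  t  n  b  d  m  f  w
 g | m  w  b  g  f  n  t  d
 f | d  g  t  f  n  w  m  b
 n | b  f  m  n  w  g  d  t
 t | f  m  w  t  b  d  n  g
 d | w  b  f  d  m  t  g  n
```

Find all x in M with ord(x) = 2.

Identity is g. Compute the order of each non-identity element by repeated multiplication:
  m: m → n → b → g  (order 4)
  w: w → n → f → g  (order 4)
  b: b → n → m → g  (order 4)
  f: f → n → w → g  (order 4)
  n: n → g  (order 2)
  t: t → n → d → g  (order 4)
  d: d → n → t → g  (order 4)
Elements of order 2: {n}.
(Structurally, M here is isomorphic to the quaternion group Q_8.)

{n}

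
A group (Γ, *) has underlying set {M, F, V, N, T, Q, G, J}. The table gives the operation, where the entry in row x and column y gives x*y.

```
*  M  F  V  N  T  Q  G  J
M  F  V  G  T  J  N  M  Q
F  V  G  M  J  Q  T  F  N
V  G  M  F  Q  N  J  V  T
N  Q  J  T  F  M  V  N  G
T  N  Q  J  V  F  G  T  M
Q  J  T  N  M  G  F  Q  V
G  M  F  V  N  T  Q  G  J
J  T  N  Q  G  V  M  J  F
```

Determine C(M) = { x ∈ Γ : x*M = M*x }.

{F, G, M, V}

Compare row M with column M entry by entry.
V*M = G = M*V, so V commutes with M.
N*M = Q but M*N = T, so N does not.
Collecting the elements that commute with M: C(M) = {F, G, M, V}.
(Structurally, Γ here is isomorphic to the quaternion group Q_8.)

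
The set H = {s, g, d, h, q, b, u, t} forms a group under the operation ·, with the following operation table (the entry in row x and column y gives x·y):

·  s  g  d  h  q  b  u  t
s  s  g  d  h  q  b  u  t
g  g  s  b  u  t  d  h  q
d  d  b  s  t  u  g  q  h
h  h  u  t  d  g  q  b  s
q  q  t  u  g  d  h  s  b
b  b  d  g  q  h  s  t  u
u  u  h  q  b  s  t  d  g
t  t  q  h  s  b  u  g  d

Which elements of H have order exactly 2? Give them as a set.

Identity is s. Compute the order of each non-identity element by repeated multiplication:
  g: g → s  (order 2)
  d: d → s  (order 2)
  h: h → d → t → s  (order 4)
  q: q → d → u → s  (order 4)
  b: b → s  (order 2)
  u: u → d → q → s  (order 4)
  t: t → d → h → s  (order 4)
Elements of order 2: {b, d, g}.

{b, d, g}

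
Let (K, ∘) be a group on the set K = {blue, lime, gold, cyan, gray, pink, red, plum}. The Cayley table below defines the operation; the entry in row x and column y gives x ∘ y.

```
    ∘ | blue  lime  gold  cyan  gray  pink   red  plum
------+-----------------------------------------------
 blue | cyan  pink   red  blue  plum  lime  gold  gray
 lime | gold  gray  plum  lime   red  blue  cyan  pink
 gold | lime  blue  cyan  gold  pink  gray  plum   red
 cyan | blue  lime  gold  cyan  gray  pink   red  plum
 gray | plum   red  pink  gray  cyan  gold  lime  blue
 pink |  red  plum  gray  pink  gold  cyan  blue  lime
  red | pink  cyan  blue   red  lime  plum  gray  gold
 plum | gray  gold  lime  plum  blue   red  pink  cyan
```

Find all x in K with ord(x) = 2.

Identity is cyan. Compute the order of each non-identity element by repeated multiplication:
  blue: blue → cyan  (order 2)
  lime: lime → gray → red → cyan  (order 4)
  gold: gold → cyan  (order 2)
  gray: gray → cyan  (order 2)
  pink: pink → cyan  (order 2)
  red: red → gray → lime → cyan  (order 4)
  plum: plum → cyan  (order 2)
Elements of order 2: {blue, gold, gray, pink, plum}.
(Structurally, K here is isomorphic to the dihedral group D_4.)

{blue, gold, gray, pink, plum}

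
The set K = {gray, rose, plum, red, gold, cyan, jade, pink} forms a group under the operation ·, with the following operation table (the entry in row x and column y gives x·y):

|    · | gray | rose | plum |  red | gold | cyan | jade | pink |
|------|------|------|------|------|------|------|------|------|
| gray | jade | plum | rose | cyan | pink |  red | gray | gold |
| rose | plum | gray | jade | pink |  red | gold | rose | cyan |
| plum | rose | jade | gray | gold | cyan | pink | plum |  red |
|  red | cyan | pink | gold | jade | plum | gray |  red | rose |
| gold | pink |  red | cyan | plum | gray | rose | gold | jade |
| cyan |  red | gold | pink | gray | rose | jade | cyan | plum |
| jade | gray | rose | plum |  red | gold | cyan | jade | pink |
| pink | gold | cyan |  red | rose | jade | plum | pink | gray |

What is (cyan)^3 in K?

cyan^1 = cyan
cyan^2 = cyan·cyan = jade
cyan^3 = jade·cyan = cyan

cyan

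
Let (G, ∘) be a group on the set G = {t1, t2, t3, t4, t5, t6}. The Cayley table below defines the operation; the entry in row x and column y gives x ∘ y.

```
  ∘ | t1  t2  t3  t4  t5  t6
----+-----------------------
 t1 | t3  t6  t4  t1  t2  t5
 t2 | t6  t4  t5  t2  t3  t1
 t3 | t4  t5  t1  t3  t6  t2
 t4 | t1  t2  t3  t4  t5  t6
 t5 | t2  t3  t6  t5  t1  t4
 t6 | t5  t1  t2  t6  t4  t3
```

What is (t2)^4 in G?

t2^1 = t2
t2^2 = t2 ∘ t2 = t4
t2^3 = t4 ∘ t2 = t2
t2^4 = t2 ∘ t2 = t4

t4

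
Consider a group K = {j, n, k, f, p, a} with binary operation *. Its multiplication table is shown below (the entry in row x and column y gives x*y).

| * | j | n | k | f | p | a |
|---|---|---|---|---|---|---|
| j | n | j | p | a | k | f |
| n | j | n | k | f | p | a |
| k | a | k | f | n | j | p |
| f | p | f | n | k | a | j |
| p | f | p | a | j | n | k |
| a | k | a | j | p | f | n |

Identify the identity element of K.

n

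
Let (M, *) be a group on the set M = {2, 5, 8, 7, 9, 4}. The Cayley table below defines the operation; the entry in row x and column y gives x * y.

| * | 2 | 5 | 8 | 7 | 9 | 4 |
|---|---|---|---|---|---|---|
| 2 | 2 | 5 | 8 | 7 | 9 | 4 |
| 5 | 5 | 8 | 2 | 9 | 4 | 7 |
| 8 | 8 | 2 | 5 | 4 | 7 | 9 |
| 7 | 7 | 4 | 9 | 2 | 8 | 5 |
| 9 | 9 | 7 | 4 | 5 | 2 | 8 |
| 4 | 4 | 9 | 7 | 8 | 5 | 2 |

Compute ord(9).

The identity element is 2 (its row matches the header).
9^1 = 9
9^2 = 9 * 9 = 2
The first power of 9 equal to the identity is 9^2, so ord(9) = 2.

2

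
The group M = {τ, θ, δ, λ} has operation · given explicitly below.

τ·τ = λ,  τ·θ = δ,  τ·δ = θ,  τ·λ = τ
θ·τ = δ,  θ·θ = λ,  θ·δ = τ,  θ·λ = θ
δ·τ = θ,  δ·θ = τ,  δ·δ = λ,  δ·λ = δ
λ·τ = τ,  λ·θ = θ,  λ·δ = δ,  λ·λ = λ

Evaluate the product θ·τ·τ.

θ·τ = δ
δ·τ = θ

θ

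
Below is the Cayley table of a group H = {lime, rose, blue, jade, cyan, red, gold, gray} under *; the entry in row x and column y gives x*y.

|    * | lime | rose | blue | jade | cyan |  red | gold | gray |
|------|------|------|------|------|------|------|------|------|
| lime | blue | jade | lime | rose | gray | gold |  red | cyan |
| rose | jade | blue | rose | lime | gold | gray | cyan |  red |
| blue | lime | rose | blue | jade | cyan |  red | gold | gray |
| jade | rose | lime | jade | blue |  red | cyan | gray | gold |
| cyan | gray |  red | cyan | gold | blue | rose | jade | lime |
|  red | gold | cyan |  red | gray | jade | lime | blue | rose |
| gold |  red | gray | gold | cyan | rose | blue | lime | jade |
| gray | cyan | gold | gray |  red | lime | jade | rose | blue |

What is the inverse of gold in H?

red

First locate the identity: row blue matches the header, so blue is the identity.
Scan row gold for blue: gold*red = blue. Hence gold^(-1) = red.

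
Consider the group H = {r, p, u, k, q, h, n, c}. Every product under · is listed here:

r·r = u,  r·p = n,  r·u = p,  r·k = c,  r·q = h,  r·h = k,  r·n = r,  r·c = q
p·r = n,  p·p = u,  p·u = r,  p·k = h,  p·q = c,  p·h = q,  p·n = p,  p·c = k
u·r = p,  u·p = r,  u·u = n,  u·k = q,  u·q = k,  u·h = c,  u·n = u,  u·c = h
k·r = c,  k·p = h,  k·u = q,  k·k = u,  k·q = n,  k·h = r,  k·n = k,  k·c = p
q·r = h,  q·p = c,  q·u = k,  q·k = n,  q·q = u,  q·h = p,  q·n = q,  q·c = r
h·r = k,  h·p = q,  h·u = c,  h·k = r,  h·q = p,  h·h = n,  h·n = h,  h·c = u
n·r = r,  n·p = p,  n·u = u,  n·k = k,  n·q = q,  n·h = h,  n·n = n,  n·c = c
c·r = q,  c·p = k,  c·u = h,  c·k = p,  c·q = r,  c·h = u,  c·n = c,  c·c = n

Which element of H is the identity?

n

The identity e satisfies e·x = x for all x, so its row in the table reproduces the column headers.
Row n reads: r, p, u, k, q, h, n, c — exactly the header order. So n is the identity.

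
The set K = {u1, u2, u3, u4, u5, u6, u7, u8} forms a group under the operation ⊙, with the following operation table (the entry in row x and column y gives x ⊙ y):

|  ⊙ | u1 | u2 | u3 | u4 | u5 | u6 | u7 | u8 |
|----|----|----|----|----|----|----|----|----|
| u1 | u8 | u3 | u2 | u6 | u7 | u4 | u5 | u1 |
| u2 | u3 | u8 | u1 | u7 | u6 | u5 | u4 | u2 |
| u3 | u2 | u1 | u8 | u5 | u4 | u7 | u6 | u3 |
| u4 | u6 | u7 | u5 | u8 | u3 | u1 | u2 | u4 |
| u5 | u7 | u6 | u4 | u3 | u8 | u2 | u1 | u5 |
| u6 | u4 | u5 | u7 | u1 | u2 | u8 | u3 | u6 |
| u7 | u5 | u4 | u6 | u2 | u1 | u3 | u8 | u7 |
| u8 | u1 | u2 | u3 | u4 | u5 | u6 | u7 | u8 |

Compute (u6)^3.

u6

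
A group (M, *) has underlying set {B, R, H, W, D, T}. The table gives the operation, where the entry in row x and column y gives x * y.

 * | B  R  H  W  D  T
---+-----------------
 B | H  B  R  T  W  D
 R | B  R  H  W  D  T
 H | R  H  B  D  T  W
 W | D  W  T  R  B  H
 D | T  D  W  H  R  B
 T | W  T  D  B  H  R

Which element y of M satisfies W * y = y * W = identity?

W

First locate the identity: row R matches the header, so R is the identity.
Scan row W for R: W * W = R. Hence W^(-1) = W.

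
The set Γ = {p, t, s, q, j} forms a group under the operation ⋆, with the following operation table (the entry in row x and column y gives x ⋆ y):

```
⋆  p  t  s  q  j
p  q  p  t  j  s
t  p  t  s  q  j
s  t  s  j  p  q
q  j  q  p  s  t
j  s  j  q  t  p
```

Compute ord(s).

5

The identity element is t (its row matches the header).
s^1 = s
s^2 = s ⋆ s = j
s^3 = j ⋆ s = q
s^4 = q ⋆ s = p
s^5 = p ⋆ s = t
The first power of s equal to the identity is s^5, so ord(s) = 5.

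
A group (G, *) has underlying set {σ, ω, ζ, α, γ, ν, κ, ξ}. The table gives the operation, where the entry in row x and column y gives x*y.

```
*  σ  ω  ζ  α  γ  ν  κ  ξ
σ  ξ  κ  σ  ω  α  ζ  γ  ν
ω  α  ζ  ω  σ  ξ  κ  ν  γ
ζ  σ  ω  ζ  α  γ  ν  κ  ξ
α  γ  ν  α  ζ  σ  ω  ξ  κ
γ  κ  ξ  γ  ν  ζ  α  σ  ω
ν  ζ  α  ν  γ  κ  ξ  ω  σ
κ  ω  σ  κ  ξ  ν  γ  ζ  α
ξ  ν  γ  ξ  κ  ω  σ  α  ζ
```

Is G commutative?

No

ν*ω = α but ω*ν = κ.
Since ν and ω do not commute, G is not abelian.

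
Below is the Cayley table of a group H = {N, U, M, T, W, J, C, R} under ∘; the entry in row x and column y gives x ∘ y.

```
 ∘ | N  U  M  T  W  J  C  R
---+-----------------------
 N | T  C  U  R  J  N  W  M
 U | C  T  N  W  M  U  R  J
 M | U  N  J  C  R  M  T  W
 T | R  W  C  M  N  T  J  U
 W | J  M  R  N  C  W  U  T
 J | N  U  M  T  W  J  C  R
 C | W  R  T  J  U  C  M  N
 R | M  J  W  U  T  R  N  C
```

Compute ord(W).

8

The identity element is J (its row matches the header).
W^1 = W
W^2 = W ∘ W = C
W^3 = C ∘ W = U
W^4 = U ∘ W = M
W^5 = M ∘ W = R
W^6 = R ∘ W = T
W^7 = T ∘ W = N
W^8 = N ∘ W = J
The first power of W equal to the identity is W^8, so ord(W) = 8.
(Structurally, H here is isomorphic to the cyclic group Z_8.)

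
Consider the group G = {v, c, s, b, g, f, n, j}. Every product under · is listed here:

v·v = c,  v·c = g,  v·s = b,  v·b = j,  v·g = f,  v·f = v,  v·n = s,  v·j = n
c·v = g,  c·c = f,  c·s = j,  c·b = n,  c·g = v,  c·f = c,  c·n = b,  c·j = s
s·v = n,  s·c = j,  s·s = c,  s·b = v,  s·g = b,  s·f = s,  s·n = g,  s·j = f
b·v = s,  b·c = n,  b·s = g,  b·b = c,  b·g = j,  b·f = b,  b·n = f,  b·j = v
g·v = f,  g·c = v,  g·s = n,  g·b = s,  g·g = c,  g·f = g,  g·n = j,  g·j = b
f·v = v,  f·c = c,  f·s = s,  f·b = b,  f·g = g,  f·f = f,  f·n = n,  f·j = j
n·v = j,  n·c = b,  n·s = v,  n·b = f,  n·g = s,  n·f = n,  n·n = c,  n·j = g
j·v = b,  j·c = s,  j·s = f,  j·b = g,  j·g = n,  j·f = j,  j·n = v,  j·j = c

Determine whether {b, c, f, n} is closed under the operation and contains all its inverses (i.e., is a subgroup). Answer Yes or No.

Yes

{b, c, f, n} contains the identity f.
Checking products: every product of two elements of {b, c, f, n} (read from the table) lies in {b, c, f, n}, so the set is closed.
In a finite group, a nonempty closed subset is a subgroup. So {b, c, f, n} ≤ G.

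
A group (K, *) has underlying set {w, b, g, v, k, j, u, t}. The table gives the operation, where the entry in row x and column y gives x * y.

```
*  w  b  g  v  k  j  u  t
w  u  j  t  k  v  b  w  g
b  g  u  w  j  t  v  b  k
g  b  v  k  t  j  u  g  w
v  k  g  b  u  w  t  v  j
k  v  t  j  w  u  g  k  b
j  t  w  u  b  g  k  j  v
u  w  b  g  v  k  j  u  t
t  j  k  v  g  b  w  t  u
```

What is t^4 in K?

t^1 = t
t^2 = t * t = u
t^3 = u * t = t
t^4 = t * t = u

u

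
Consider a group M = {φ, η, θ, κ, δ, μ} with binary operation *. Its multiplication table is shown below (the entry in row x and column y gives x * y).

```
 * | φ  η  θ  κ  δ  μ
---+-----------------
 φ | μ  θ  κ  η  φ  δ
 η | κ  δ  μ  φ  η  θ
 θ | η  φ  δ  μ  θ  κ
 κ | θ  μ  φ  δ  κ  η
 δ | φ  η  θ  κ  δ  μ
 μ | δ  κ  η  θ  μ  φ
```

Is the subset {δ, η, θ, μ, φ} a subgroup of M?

μ * η = κ, which is not in {δ, η, θ, μ, φ}.
The subset is not closed under *, so it is not a subgroup.
(Structurally, M here is isomorphic to the symmetric group S_3.)

No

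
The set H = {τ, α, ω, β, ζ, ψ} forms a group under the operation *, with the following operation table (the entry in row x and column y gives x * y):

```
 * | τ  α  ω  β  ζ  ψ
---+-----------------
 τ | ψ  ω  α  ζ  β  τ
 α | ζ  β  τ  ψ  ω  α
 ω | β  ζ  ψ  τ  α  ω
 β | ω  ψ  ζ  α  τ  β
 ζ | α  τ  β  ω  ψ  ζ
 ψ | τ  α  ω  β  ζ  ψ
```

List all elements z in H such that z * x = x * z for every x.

{ψ}

An element z is central iff its row equals its column in the table.
For τ: τ * β = ζ ≠ ω = β * τ, so τ ∉ Z.
Checking each element this way leaves Z(H) = {ψ}.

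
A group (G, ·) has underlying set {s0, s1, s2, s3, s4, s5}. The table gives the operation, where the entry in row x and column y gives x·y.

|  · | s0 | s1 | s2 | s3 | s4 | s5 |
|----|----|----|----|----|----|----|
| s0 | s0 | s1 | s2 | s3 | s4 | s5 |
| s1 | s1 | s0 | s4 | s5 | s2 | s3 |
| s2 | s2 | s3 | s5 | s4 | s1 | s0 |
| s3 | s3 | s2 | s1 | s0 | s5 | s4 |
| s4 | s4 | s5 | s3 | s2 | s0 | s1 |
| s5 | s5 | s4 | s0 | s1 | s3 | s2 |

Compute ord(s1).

The identity element is s0 (its row matches the header).
s1^1 = s1
s1^2 = s1·s1 = s0
The first power of s1 equal to the identity is s1^2, so ord(s1) = 2.

2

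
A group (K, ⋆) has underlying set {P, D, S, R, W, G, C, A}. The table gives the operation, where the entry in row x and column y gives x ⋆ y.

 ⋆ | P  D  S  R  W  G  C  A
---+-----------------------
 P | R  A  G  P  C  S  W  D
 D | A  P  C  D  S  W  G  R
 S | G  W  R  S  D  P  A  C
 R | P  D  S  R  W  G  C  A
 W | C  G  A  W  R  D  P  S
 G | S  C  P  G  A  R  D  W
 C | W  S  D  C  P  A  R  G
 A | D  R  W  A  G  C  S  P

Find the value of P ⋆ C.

W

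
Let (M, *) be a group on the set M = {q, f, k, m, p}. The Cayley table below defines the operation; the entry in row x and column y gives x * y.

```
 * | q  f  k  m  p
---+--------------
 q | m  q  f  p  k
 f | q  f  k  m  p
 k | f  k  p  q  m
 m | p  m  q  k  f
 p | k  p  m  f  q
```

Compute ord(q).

The identity element is f (its row matches the header).
q^1 = q
q^2 = q * q = m
q^3 = m * q = p
q^4 = p * q = k
q^5 = k * q = f
The first power of q equal to the identity is q^5, so ord(q) = 5.

5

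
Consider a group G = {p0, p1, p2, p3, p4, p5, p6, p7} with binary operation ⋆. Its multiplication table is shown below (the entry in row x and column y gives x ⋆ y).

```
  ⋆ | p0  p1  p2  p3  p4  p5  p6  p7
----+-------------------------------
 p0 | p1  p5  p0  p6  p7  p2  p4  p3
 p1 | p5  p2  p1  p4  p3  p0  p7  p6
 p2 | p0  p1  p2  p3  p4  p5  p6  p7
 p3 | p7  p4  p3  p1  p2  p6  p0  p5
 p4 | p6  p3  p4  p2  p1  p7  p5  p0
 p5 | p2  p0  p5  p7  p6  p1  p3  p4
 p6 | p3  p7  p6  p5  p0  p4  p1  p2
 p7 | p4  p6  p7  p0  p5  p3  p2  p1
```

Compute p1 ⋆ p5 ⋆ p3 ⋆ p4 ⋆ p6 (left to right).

p1 ⋆ p5 = p0
p0 ⋆ p3 = p6
p6 ⋆ p4 = p0
p0 ⋆ p6 = p4

p4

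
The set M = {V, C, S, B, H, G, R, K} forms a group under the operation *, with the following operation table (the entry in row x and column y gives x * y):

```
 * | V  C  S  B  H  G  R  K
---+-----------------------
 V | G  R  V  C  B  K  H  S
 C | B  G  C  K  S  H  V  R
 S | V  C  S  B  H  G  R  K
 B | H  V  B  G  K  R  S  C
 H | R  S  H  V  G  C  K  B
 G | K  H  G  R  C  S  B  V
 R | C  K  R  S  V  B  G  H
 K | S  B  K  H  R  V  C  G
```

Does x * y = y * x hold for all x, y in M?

B * K = C but K * B = H.
Since B and K do not commute, M is not abelian.

No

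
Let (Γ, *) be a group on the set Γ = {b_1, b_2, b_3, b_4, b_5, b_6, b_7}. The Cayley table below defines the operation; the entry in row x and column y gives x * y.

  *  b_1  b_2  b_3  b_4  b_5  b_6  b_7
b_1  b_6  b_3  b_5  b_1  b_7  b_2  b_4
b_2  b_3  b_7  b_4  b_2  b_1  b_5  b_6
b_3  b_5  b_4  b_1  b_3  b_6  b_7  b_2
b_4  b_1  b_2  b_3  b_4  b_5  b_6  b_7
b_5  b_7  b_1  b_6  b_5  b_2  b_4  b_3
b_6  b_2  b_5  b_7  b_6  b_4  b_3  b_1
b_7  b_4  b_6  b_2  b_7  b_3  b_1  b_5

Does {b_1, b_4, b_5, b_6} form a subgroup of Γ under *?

No

b_6 * b_6 = b_3, which is not in {b_1, b_4, b_5, b_6}.
The subset is not closed under *, so it is not a subgroup.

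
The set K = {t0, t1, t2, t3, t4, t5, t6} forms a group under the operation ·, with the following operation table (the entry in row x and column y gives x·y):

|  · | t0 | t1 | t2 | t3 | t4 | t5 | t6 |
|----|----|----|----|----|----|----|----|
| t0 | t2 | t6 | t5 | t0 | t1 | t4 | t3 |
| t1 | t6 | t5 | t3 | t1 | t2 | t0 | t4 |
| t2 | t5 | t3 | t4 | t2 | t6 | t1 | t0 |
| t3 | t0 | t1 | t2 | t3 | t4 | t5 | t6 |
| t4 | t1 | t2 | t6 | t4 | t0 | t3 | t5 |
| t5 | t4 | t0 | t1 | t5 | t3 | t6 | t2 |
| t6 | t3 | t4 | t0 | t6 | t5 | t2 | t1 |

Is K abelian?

Check whether the table is symmetric across its main diagonal.
Every entry (row x, col y) equals the entry (row y, col x), so K is abelian.

Yes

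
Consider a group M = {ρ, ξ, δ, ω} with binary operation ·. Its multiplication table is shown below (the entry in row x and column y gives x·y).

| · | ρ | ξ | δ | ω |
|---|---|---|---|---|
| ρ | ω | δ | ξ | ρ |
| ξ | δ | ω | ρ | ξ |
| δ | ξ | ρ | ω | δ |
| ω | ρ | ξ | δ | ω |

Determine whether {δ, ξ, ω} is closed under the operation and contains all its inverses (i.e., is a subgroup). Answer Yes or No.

No

ξ·δ = ρ, which is not in {δ, ξ, ω}.
The subset is not closed under ·, so it is not a subgroup.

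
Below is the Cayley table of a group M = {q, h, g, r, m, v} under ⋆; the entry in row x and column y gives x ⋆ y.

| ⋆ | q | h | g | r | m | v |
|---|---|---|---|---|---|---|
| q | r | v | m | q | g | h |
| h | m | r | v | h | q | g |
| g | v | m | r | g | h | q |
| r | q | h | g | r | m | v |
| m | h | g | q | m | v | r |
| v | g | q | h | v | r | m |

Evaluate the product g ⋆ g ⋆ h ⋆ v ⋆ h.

m

g ⋆ g = r
r ⋆ h = h
h ⋆ v = g
g ⋆ h = m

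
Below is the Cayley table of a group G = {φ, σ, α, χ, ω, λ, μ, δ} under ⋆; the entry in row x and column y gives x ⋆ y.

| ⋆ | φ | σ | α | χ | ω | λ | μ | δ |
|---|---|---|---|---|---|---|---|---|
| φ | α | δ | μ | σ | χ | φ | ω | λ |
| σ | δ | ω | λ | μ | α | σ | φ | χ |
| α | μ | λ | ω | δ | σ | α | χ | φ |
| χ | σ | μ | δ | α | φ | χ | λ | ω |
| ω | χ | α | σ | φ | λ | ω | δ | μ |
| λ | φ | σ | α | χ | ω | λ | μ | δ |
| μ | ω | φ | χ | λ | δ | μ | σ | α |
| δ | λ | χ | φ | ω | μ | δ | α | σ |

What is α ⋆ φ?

Read row α, column φ: α ⋆ φ = μ.

μ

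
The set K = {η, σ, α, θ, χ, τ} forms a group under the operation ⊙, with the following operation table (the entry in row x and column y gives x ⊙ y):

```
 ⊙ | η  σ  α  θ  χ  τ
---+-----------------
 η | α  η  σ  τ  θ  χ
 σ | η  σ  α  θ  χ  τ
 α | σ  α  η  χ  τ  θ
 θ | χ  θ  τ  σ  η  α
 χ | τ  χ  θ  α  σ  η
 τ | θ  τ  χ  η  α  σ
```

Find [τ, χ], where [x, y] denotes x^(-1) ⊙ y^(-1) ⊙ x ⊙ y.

Identity is σ; from the table τ^(-1) = τ and χ^(-1) = χ.
τ ⊙ χ = α
α ⊙ τ = θ
θ ⊙ χ = η

η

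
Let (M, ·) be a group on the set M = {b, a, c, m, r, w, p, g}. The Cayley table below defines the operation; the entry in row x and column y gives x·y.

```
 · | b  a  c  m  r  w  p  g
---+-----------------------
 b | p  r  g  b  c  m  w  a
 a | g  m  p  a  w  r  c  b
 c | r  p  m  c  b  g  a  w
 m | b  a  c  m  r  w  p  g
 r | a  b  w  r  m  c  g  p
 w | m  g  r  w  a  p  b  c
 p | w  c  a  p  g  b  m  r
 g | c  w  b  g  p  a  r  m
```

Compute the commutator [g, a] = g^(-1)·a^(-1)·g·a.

p

Identity is m; from the table g^(-1) = g and a^(-1) = a.
g·a = w
w·g = c
c·a = p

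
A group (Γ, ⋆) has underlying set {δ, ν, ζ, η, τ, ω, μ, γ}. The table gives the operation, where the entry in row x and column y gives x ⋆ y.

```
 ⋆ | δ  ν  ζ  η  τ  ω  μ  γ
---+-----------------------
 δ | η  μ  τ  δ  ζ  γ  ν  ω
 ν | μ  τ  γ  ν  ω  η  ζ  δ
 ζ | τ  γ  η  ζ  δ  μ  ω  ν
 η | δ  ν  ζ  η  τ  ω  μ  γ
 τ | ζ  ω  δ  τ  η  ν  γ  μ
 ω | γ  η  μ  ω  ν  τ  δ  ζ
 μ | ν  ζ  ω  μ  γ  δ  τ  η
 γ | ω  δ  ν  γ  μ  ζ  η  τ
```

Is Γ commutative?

Check whether the table is symmetric across its main diagonal.
Every entry (row x, col y) equals the entry (row y, col x), so Γ is abelian.
(In fact Γ ≅ Z_2 x Z_4.)

Yes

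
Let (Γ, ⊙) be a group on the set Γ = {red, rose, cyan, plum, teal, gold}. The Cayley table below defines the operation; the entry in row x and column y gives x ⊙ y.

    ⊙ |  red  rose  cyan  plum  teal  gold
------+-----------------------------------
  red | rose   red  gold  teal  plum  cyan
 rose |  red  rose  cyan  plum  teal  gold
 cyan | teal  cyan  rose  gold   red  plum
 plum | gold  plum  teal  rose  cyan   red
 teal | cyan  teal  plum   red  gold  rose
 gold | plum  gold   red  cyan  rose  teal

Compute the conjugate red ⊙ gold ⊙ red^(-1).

The identity is rose. In row red, the entry rose sits in column red, so red^(-1) = red.
red ⊙ gold = cyan
cyan ⊙ red = teal

teal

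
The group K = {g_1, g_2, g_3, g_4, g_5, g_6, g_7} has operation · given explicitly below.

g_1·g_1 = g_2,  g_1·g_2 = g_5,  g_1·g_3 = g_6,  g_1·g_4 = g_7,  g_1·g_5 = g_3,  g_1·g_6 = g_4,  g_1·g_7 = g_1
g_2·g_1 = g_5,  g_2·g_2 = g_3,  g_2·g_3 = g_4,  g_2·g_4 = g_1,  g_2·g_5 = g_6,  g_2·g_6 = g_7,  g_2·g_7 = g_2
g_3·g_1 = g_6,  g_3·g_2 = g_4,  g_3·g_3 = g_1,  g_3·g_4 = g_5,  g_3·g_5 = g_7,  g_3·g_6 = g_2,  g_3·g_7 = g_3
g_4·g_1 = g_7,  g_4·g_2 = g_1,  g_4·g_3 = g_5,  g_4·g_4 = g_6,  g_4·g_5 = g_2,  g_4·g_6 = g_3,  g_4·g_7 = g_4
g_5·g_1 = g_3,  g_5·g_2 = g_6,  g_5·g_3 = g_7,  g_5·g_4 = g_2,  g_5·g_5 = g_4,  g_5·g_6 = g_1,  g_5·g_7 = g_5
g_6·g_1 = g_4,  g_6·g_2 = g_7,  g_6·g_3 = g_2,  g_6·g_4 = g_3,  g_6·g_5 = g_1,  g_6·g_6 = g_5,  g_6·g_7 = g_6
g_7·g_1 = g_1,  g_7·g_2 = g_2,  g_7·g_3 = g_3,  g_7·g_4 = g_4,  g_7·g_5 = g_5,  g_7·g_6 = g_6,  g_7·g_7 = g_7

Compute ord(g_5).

The identity element is g_7 (its row matches the header).
g_5^1 = g_5
g_5^2 = g_5·g_5 = g_4
g_5^3 = g_4·g_5 = g_2
g_5^4 = g_2·g_5 = g_6
g_5^5 = g_6·g_5 = g_1
g_5^6 = g_1·g_5 = g_3
g_5^7 = g_3·g_5 = g_7
The first power of g_5 equal to the identity is g_5^7, so ord(g_5) = 7.

7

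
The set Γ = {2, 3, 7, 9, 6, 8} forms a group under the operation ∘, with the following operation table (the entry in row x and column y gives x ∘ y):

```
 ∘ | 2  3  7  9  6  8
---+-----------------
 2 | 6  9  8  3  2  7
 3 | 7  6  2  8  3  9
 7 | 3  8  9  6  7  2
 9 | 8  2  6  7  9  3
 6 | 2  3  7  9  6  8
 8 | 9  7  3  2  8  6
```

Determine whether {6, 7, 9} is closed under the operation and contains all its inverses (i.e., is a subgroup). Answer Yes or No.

{6, 7, 9} contains the identity 6.
Checking products: every product of two elements of {6, 7, 9} (read from the table) lies in {6, 7, 9}, so the set is closed.
In a finite group, a nonempty closed subset is a subgroup. So {6, 7, 9} ≤ Γ.

Yes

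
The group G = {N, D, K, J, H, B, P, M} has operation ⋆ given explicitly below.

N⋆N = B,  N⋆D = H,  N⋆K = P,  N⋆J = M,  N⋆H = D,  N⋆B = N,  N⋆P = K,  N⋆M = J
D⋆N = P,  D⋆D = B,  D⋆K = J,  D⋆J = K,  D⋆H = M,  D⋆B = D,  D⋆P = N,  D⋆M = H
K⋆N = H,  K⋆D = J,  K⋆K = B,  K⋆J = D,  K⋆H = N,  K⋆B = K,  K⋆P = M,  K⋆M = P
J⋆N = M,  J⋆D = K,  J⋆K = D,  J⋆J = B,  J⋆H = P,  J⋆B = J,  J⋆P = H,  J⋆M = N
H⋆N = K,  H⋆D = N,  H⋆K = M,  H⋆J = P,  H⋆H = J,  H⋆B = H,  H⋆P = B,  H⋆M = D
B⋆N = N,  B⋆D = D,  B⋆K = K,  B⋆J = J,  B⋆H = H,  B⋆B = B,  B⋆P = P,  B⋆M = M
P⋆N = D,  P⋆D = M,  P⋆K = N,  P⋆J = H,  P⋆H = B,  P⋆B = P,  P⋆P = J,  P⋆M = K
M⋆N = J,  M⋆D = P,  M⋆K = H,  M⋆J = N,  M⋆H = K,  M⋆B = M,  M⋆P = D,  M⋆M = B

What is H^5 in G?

H

H^1 = H
H^2 = H ⋆ H = J
H^3 = J ⋆ H = P
H^4 = P ⋆ H = B
H^5 = B ⋆ H = H
(Structurally, G here is isomorphic to the dihedral group D_4.)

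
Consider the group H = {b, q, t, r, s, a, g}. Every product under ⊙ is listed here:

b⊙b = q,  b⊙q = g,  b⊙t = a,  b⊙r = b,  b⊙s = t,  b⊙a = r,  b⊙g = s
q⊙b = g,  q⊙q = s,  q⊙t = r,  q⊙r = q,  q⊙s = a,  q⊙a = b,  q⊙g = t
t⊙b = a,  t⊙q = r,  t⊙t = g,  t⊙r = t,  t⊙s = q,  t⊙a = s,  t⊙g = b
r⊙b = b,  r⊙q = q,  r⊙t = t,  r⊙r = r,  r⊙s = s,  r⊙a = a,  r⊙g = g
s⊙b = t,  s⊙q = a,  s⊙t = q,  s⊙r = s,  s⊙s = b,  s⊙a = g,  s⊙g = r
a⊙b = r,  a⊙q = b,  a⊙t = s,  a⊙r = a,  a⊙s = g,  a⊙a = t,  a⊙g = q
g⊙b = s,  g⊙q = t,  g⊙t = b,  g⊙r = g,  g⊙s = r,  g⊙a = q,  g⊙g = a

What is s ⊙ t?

Read row s, column t: s ⊙ t = q.

q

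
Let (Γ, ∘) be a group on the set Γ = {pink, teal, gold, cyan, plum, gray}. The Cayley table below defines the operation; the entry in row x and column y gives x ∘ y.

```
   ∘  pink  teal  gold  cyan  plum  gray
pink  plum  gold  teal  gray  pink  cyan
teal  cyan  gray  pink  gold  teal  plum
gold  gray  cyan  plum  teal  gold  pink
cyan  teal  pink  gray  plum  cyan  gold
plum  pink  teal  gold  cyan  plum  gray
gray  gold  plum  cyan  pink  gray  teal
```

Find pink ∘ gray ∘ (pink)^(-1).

The identity is plum. In row pink, the entry plum sits in column pink, so pink^(-1) = pink.
pink ∘ gray = cyan
cyan ∘ pink = teal

teal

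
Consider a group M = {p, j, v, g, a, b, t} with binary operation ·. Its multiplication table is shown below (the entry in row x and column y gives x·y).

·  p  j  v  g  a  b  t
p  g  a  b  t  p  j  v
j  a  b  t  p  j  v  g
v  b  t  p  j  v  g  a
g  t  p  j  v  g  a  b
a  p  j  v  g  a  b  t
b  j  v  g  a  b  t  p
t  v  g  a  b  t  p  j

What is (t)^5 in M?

t^1 = t
t^2 = t·t = j
t^3 = j·t = g
t^4 = g·t = b
t^5 = b·t = p
(Structurally, M here is isomorphic to the cyclic group Z_7.)

p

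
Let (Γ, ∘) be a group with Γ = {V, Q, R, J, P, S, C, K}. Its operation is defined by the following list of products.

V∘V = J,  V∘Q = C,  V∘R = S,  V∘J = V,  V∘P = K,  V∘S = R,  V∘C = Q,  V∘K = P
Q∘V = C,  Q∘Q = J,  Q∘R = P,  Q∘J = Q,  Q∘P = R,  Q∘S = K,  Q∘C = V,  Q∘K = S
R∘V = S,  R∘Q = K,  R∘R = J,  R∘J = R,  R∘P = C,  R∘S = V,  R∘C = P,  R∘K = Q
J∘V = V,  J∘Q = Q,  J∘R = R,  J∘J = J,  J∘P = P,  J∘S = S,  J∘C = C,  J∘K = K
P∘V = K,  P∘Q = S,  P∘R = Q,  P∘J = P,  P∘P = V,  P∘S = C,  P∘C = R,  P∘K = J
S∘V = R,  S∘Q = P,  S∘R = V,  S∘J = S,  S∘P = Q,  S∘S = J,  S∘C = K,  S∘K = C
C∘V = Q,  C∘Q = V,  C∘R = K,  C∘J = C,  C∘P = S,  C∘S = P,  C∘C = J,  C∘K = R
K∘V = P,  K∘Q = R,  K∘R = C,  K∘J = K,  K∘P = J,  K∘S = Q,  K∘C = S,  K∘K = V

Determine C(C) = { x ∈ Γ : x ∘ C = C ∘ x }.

Compare row C with column C entry by entry.
Q ∘ C = V = C ∘ Q, so Q commutes with C.
P ∘ C = R but C ∘ P = S, so P does not.
Collecting the elements that commute with C: C(C) = {C, J, Q, V}.

{C, J, Q, V}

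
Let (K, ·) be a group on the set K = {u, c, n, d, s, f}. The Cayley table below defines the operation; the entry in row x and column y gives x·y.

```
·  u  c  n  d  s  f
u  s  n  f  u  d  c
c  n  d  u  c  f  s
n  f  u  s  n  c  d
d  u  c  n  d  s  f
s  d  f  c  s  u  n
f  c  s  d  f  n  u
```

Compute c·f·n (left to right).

c

c·f = s
s·n = c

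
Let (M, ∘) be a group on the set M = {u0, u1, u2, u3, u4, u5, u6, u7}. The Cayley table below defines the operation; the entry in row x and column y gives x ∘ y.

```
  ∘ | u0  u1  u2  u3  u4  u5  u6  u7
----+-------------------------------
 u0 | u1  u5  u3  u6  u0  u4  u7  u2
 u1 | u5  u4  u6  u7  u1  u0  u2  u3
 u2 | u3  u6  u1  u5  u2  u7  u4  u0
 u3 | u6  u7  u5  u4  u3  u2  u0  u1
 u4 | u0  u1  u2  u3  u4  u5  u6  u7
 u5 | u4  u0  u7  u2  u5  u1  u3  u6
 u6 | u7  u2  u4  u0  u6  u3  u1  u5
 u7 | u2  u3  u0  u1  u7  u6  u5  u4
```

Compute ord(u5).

4

The identity element is u4 (its row matches the header).
u5^1 = u5
u5^2 = u5 ∘ u5 = u1
u5^3 = u1 ∘ u5 = u0
u5^4 = u0 ∘ u5 = u4
The first power of u5 equal to the identity is u5^4, so ord(u5) = 4.
(Structurally, M here is isomorphic to Z_2 x Z_4.)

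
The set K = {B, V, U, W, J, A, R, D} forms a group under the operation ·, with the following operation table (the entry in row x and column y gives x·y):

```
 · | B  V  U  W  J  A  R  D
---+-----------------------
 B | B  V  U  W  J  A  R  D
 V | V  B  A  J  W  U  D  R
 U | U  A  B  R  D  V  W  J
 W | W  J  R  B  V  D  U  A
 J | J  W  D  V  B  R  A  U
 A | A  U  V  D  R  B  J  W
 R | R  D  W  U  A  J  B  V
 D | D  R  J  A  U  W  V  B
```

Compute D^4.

B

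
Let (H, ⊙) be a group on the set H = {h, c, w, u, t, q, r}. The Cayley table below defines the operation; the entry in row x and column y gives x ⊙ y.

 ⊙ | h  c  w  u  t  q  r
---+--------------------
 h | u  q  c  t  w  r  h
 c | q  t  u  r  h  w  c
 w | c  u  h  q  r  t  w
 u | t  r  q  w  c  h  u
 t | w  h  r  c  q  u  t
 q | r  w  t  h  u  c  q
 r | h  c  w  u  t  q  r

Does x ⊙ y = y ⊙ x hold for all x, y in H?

Check whether the table is symmetric across its main diagonal.
Every entry (row x, col y) equals the entry (row y, col x), so H is abelian.
(In fact H ≅ the cyclic group Z_7.)

Yes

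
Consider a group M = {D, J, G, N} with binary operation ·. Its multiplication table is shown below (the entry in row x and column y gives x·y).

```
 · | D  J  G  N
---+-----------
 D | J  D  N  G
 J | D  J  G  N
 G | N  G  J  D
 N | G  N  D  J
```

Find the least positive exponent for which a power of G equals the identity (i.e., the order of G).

2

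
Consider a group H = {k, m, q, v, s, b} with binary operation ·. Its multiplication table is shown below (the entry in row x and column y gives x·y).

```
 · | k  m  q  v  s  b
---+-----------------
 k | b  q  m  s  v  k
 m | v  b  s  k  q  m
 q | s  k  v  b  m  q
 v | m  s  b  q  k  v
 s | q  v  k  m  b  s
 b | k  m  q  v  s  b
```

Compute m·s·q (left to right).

v

m·s = q
q·q = v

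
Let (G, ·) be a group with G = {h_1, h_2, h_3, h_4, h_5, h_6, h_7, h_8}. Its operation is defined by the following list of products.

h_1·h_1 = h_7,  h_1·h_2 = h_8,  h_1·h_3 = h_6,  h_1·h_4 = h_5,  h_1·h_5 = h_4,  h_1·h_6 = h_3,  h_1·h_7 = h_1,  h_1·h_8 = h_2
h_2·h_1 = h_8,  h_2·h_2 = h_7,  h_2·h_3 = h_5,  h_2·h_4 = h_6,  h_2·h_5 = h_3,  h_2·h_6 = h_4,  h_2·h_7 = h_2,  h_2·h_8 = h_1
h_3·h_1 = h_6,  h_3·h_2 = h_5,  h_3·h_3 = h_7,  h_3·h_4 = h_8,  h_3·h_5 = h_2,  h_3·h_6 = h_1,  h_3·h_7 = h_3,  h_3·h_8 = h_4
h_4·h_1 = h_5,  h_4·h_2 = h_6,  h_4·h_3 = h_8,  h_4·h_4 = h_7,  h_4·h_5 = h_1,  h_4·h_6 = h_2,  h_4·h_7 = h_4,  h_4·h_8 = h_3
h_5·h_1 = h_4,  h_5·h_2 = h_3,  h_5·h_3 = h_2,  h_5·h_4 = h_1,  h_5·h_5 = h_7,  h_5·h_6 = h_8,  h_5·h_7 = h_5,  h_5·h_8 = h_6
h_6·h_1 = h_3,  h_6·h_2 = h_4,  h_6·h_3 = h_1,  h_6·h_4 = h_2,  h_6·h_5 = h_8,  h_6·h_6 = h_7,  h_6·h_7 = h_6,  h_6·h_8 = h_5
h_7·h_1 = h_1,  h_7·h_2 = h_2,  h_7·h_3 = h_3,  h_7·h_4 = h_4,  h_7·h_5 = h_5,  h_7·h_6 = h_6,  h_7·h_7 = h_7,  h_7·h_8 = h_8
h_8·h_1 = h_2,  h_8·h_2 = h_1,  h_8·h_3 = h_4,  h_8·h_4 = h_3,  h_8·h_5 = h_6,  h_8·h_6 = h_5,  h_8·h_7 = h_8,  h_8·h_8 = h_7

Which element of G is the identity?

The identity e satisfies e·x = x for all x, so its row in the table reproduces the column headers.
Row h_7 reads: h_1, h_2, h_3, h_4, h_5, h_6, h_7, h_8 — exactly the header order. So h_7 is the identity.

h_7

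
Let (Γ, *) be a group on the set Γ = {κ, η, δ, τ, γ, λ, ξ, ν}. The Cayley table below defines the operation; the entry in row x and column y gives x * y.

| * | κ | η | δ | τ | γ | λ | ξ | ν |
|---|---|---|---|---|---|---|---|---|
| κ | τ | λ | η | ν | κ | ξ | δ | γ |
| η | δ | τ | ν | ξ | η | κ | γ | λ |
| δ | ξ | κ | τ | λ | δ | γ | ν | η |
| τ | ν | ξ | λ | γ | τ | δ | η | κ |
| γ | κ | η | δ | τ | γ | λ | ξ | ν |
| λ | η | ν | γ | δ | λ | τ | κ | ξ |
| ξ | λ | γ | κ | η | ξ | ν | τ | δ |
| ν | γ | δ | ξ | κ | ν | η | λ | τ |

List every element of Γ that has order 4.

Identity is γ. Compute the order of each non-identity element by repeated multiplication:
  κ: κ → τ → ν → γ  (order 4)
  η: η → τ → ξ → γ  (order 4)
  δ: δ → τ → λ → γ  (order 4)
  τ: τ → γ  (order 2)
  λ: λ → τ → δ → γ  (order 4)
  ξ: ξ → τ → η → γ  (order 4)
  ν: ν → τ → κ → γ  (order 4)
Elements of order 4: {δ, η, κ, λ, ν, ξ}.
(Structurally, Γ here is isomorphic to the quaternion group Q_8.)

{δ, η, κ, λ, ν, ξ}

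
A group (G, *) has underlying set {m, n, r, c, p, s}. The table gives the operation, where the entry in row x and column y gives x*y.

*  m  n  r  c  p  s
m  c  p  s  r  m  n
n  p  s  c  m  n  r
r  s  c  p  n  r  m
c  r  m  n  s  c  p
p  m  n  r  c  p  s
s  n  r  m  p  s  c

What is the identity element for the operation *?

p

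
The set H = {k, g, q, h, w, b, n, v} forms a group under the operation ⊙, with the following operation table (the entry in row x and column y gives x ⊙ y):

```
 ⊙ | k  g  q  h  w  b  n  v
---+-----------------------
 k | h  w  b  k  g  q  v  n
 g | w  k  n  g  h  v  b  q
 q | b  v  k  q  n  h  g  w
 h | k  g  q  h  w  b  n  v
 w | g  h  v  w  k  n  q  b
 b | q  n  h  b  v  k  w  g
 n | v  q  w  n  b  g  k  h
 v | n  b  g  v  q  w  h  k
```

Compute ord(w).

4

The identity element is h (its row matches the header).
w^1 = w
w^2 = w ⊙ w = k
w^3 = k ⊙ w = g
w^4 = g ⊙ w = h
The first power of w equal to the identity is w^4, so ord(w) = 4.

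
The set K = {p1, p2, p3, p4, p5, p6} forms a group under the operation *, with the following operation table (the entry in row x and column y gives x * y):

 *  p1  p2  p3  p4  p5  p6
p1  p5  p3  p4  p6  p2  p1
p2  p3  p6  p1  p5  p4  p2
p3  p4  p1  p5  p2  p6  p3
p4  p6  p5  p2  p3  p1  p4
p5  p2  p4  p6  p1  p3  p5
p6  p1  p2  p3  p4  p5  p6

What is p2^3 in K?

p2^1 = p2
p2^2 = p2 * p2 = p6
p2^3 = p6 * p2 = p2
(Structurally, K here is isomorphic to the cyclic group Z_6.)

p2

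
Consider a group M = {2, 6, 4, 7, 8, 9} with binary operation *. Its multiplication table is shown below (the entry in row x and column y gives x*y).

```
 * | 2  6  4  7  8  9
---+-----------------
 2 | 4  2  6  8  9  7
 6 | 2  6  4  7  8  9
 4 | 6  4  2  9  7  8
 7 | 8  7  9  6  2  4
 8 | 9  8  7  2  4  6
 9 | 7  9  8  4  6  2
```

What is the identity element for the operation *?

6

The identity e satisfies e*x = x for all x, so its row in the table reproduces the column headers.
Row 6 reads: 2, 6, 4, 7, 8, 9 — exactly the header order. So 6 is the identity.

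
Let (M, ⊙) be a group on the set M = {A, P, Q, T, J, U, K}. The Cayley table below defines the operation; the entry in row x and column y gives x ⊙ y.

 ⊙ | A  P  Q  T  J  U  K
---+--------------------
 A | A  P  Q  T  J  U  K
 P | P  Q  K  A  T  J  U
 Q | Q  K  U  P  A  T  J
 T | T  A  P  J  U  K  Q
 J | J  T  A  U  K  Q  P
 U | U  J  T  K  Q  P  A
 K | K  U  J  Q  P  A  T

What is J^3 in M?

J^1 = J
J^2 = J ⊙ J = K
J^3 = K ⊙ J = P
(Structurally, M here is isomorphic to the cyclic group Z_7.)

P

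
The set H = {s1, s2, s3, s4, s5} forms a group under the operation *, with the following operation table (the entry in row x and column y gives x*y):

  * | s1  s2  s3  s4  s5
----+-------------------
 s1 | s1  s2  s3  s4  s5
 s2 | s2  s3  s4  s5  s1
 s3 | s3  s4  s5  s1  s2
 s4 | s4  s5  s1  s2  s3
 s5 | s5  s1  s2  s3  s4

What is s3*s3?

Read row s3, column s3: s3*s3 = s5.

s5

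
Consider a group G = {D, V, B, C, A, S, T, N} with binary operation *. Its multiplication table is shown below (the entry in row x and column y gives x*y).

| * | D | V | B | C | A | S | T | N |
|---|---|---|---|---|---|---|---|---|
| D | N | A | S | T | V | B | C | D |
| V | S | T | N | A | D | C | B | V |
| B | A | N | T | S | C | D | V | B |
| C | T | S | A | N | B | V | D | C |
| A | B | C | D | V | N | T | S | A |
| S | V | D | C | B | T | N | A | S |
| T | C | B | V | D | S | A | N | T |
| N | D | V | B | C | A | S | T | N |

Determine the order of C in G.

The identity element is N (its row matches the header).
C^1 = C
C^2 = C*C = N
The first power of C equal to the identity is C^2, so ord(C) = 2.

2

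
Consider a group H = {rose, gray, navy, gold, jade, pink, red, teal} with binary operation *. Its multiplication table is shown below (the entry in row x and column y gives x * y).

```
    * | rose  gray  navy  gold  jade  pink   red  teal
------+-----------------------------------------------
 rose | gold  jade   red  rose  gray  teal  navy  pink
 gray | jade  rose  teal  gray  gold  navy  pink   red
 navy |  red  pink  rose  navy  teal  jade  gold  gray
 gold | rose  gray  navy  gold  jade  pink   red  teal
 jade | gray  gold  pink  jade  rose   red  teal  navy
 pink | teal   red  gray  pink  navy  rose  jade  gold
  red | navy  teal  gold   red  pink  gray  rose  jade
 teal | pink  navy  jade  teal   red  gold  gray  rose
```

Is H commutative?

pink * red = jade but red * pink = gray.
Since pink and red do not commute, H is not abelian.

No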